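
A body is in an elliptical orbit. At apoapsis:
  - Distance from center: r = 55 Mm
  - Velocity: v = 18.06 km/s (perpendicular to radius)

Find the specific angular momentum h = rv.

Convert to SI: r = 55 Mm = 5.5e+07 m; v = 18.06 km/s = 18060 m/s.
With v perpendicular to r, h = r · v.
h = 5.5e+07 · 18060 m²/s ≈ 9.933e+11 m²/s.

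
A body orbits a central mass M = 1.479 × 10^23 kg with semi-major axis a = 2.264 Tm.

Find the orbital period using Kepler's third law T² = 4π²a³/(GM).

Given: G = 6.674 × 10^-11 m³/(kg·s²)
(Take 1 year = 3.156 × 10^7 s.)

Convert to SI: a = 2.264 Tm = 2.264e+12 m.
GM = G · M = 6.674e-11 · 1.479e+23 = 9.87085e+12 m³/s².
Kepler's third law: T = 2π √(a³ / GM).
Substituting a = 2.264e+12 m and GM = 9.87085e+12 m³/s²:
T = 2π √((2.264e+12)³ / 9.87085e+12) s
T ≈ 6.813e+12 s = 2.159e+05 years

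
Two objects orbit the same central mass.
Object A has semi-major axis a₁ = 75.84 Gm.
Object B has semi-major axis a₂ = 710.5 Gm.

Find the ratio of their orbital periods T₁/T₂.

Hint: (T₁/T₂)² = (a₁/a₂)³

Convert to SI: a₁ = 75.84 Gm = 7.584e+10 m; a₂ = 710.5 Gm = 7.105e+11 m.
From Kepler's third law, (T₁/T₂)² = (a₁/a₂)³, so T₁/T₂ = (a₁/a₂)^(3/2).
a₁/a₂ = 7.584e+10 / 7.105e+11 = 0.106742.
T₁/T₂ = (0.106742)^(3/2) ≈ 0.03487.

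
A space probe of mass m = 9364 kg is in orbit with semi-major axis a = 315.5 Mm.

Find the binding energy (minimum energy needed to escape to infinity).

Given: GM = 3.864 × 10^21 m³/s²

Convert to SI: a = 315.5 Mm = 3.155e+08 m.
Total orbital energy is E = −GMm/(2a); binding energy is E_bind = −E = GMm/(2a).
E_bind = 3.864e+21 · 9364 / (2 · 3.155e+08) J ≈ 5.734e+16 J = 57.34 PJ.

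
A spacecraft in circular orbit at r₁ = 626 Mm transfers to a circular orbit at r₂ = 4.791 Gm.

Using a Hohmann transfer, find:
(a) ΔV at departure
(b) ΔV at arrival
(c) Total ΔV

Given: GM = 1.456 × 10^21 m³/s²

Convert to SI: r₁ = 626 Mm = 6.26e+08 m; r₂ = 4.791 Gm = 4.791e+09 m.
Transfer semi-major axis: a_t = (r₁ + r₂)/2 = (6.26e+08 + 4.791e+09)/2 = 2.7085e+09 m.
Circular speeds: v₁ = √(GM/r₁) = 1.52508e+06 m/s, v₂ = √(GM/r₂) = 551274 m/s.
Transfer speeds (vis-viva v² = GM(2/r − 1/a_t)): v₁ᵗ = 2.02835e+06 m/s, v₂ᵗ = 265027 m/s.
(a) ΔV₁ = |v₁ᵗ − v₁| ≈ 5.033e+05 m/s = 503.3 km/s.
(b) ΔV₂ = |v₂ − v₂ᵗ| ≈ 2.862e+05 m/s = 286.2 km/s.
(c) ΔV_total = ΔV₁ + ΔV₂ ≈ 7.895e+05 m/s = 789.5 km/s.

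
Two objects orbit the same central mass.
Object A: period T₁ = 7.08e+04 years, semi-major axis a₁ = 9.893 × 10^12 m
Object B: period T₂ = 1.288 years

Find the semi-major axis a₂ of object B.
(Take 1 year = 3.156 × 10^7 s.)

Convert to SI: T₁ = 7.08e+04 years = 2.23445e+12 s; T₂ = 1.288 years = 4.06493e+07 s.
Kepler's third law: (T₁/T₂)² = (a₁/a₂)³ ⇒ a₂ = a₁ · (T₂/T₁)^(2/3).
T₂/T₁ = 4.06493e+07 / 2.23445e+12 = 1.81921e-05.
a₂ = 9.893e+12 · (1.81921e-05)^(2/3) m ≈ 6.843e+09 m = 6.843 × 10^9 m.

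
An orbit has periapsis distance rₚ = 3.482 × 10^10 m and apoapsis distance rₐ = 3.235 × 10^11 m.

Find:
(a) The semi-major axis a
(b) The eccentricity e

(a) a = (rₚ + rₐ) / 2 = (3.482e+10 + 3.235e+11) / 2 ≈ 1.792e+11 m = 1.792 × 10^11 m.
(b) e = (rₐ − rₚ) / (rₐ + rₚ) = (3.235e+11 − 3.482e+10) / (3.235e+11 + 3.482e+10) ≈ 0.8056.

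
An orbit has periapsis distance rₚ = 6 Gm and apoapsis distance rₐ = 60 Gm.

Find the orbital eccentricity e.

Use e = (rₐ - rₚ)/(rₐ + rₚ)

Convert to SI: rₚ = 6 Gm = 6e+09 m; rₐ = 60 Gm = 6e+10 m.
e = (rₐ − rₚ) / (rₐ + rₚ).
e = (6e+10 − 6e+09) / (6e+10 + 6e+09) = 5.4e+10 / 6.6e+10 ≈ 0.8182.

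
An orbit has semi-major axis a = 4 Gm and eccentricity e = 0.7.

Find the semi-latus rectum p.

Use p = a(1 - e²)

Convert to SI: a = 4 Gm = 4e+09 m.
p = a (1 − e²).
p = 4e+09 · (1 − (0.7)²) = 4e+09 · 0.51 ≈ 2.04e+09 m = 2.04 Gm.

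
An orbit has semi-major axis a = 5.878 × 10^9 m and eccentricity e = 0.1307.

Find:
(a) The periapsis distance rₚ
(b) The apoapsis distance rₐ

(a) rₚ = a(1 − e) = 5.878e+09 · (1 − 0.1307) = 5.878e+09 · 0.8693 ≈ 5.11e+09 m = 5.11 × 10^9 m.
(b) rₐ = a(1 + e) = 5.878e+09 · (1 + 0.1307) = 5.878e+09 · 1.1307 ≈ 6.646e+09 m = 6.646 × 10^9 m.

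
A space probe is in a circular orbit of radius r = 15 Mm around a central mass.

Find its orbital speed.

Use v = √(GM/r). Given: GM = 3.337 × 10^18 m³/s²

Convert to SI: r = 15 Mm = 1.5e+07 m.
For a circular orbit, gravity supplies the centripetal force, so v = √(GM / r).
v = √(3.337e+18 / 1.5e+07) m/s ≈ 4.717e+05 m/s = 471.7 km/s.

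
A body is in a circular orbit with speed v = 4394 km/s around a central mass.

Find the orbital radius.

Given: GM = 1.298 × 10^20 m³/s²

Convert to SI: v = 4394 km/s = 4.394e+06 m/s.
For a circular orbit, v² = GM / r, so r = GM / v².
r = 1.298e+20 / (4.394e+06)² m ≈ 6.723e+06 m = 6.723 Mm.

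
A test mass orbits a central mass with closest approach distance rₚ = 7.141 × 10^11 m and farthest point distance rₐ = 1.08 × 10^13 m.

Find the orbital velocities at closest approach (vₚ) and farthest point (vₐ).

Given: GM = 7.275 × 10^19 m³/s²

Use the vis-viva equation v² = GM(2/r − 1/a) with a = (rₚ + rₐ)/2 = (7.141e+11 + 1.08e+13)/2 = 5.75705e+12 m.
vₚ = √(GM · (2/rₚ − 1/a)) = √(7.275e+19 · (2/7.141e+11 − 1/5.75705e+12)) m/s ≈ 1.382e+04 m/s = 13.82 km/s.
vₐ = √(GM · (2/rₐ − 1/a)) = √(7.275e+19 · (2/1.08e+13 − 1/5.75705e+12)) m/s ≈ 914.1 m/s = 914.1 m/s.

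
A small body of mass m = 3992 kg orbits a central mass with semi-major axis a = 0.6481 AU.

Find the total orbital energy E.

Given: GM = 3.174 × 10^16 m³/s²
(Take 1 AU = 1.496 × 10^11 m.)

Convert to SI: a = 0.6481 AU = 9.69558e+10 m.
E = −GMm / (2a).
E = −3.174e+16 · 3992 / (2 · 9.69558e+10) J ≈ -6.534e+08 J = -653.4 MJ.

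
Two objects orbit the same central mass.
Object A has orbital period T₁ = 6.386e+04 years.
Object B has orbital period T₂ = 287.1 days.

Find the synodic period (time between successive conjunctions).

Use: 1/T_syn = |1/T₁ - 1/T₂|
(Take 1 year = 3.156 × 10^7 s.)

Convert to SI: T₁ = 6.386e+04 years = 2.01542e+12 s; T₂ = 287.1 days = 2.48054e+07 s.
T_syn = |T₁ · T₂ / (T₁ − T₂)|.
T_syn = |2.01542e+12 · 2.48054e+07 / (2.01542e+12 − 2.48054e+07)| s ≈ 2.481e+07 s = 287.1 days.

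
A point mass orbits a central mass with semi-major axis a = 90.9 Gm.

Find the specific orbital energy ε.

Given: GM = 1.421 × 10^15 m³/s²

Convert to SI: a = 90.9 Gm = 9.09e+10 m.
ε = −GM / (2a).
ε = −1.421e+15 / (2 · 9.09e+10) J/kg ≈ -7816 J/kg = -7.816 kJ/kg.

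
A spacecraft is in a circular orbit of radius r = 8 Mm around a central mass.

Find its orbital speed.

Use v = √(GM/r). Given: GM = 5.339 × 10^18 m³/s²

Convert to SI: r = 8 Mm = 8e+06 m.
For a circular orbit, gravity supplies the centripetal force, so v = √(GM / r).
v = √(5.339e+18 / 8e+06) m/s ≈ 8.169e+05 m/s = 816.9 km/s.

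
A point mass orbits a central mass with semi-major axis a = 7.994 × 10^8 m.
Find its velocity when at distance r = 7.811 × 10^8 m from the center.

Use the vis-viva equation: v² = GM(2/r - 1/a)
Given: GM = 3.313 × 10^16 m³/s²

Vis-viva: v = √(GM · (2/r − 1/a)).
2/r − 1/a = 2/7.811e+08 − 1/7.994e+08 = 1.30955e-09 m⁻¹.
v = √(3.313e+16 · 1.30955e-09) m/s ≈ 6587 m/s = 6.587 km/s.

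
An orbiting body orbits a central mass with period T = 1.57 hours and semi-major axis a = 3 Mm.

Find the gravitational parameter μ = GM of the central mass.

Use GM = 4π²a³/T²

Convert to SI: T = 1.57 hours = 5652 s; a = 3 Mm = 3e+06 m.
GM = 4π² · a³ / T².
GM = 4π² · (3e+06)³ / (5652)² m³/s² ≈ 3.337e+13 m³/s² = 3.337 × 10^13 m³/s².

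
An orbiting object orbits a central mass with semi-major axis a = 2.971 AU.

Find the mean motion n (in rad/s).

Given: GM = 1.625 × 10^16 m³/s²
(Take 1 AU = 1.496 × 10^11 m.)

Convert to SI: a = 2.971 AU = 4.44462e+11 m.
n = √(GM / a³).
n = √(1.625e+16 / (4.44462e+11)³) rad/s ≈ 4.302e-10 rad/s.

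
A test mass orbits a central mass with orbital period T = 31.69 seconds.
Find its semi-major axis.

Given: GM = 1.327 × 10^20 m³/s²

Invert Kepler's third law: a = (GM · T² / (4π²))^(1/3).
Substituting T = 31.69 s and GM = 1.327e+20 m³/s²:
a = (1.327e+20 · (31.69)² / (4π²))^(1/3) m
a ≈ 1.5e+07 m = 15 Mm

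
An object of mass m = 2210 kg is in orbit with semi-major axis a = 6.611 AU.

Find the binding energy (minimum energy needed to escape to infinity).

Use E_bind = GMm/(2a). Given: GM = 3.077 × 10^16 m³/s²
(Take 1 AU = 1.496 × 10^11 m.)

Convert to SI: a = 6.611 AU = 9.89006e+11 m.
Total orbital energy is E = −GMm/(2a); binding energy is E_bind = −E = GMm/(2a).
E_bind = 3.077e+16 · 2210 / (2 · 9.89006e+11) J ≈ 3.438e+07 J = 34.38 MJ.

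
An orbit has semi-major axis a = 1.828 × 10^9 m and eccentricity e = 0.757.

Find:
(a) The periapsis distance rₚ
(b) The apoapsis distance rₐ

(a) rₚ = a(1 − e) = 1.828e+09 · (1 − 0.757) = 1.828e+09 · 0.243 ≈ 4.442e+08 m = 4.442 × 10^8 m.
(b) rₐ = a(1 + e) = 1.828e+09 · (1 + 0.757) = 1.828e+09 · 1.757 ≈ 3.212e+09 m = 3.212 × 10^9 m.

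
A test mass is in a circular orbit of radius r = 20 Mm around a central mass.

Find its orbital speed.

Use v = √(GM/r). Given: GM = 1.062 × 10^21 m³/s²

Convert to SI: r = 20 Mm = 2e+07 m.
For a circular orbit, gravity supplies the centripetal force, so v = √(GM / r).
v = √(1.062e+21 / 2e+07) m/s ≈ 7.287e+06 m/s = 7287 km/s.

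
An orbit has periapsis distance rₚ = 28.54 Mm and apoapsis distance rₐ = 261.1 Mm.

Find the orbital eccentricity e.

Convert to SI: rₚ = 28.54 Mm = 2.854e+07 m; rₐ = 261.1 Mm = 2.611e+08 m.
e = (rₐ − rₚ) / (rₐ + rₚ).
e = (2.611e+08 − 2.854e+07) / (2.611e+08 + 2.854e+07) = 2.3256e+08 / 2.8964e+08 ≈ 0.8029.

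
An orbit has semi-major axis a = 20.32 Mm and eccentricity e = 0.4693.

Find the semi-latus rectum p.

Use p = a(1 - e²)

Convert to SI: a = 20.32 Mm = 2.032e+07 m.
p = a (1 − e²).
p = 2.032e+07 · (1 − (0.4693)²) = 2.032e+07 · 0.779758 ≈ 1.584e+07 m = 15.84 Mm.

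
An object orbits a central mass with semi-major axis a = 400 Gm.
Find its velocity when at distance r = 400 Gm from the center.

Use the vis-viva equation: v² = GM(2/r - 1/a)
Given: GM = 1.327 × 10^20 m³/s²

Convert to SI: a = 400 Gm = 4e+11 m; r = 400 Gm = 4e+11 m.
Vis-viva: v = √(GM · (2/r − 1/a)).
2/r − 1/a = 2/4e+11 − 1/4e+11 = 2.5e-12 m⁻¹.
v = √(1.327e+20 · 2.5e-12) m/s ≈ 1.821e+04 m/s = 18.21 km/s.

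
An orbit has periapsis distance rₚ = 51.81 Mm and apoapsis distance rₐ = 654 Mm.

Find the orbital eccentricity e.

Convert to SI: rₚ = 51.81 Mm = 5.181e+07 m; rₐ = 654 Mm = 6.54e+08 m.
e = (rₐ − rₚ) / (rₐ + rₚ).
e = (6.54e+08 − 5.181e+07) / (6.54e+08 + 5.181e+07) = 6.0219e+08 / 7.0581e+08 ≈ 0.8532.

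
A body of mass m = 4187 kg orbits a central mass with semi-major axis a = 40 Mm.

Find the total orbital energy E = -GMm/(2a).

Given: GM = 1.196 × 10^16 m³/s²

Convert to SI: a = 40 Mm = 4e+07 m.
E = −GMm / (2a).
E = −1.196e+16 · 4187 / (2 · 4e+07) J ≈ -6.26e+11 J = -626 GJ.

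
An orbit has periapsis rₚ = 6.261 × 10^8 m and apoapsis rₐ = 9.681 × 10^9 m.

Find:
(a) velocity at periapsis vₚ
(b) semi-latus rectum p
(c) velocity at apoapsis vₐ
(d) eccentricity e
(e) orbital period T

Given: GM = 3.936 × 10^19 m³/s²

(a) With a = (rₚ + rₐ)/2 = 5.15355e+09 m, vₚ = √(GM (2/rₚ − 1/a)) = √(3.936e+19 · (2/6.261e+08 − 1/5.15355e+09)) m/s ≈ 3.436e+05 m/s
(b) From a = (rₚ + rₐ)/2 = 5.15355e+09 m and e = (rₐ − rₚ)/(rₐ + rₚ) = 0.878511, p = a(1 − e²) = 5.15355e+09 · (1 − (0.878511)²) ≈ 1.176e+09 m
(c) With a = (rₚ + rₐ)/2 = 5.15355e+09 m, vₐ = √(GM (2/rₐ − 1/a)) = √(3.936e+19 · (2/9.681e+09 − 1/5.15355e+09)) m/s ≈ 2.222e+04 m/s
(d) e = (rₐ − rₚ)/(rₐ + rₚ) = (9.681e+09 − 6.261e+08)/(9.681e+09 + 6.261e+08) ≈ 0.8785
(e) With a = (rₚ + rₐ)/2 = 5.15355e+09 m, T = 2π √(a³/GM) = 2π √((5.15355e+09)³/3.936e+19) s ≈ 3.705e+05 s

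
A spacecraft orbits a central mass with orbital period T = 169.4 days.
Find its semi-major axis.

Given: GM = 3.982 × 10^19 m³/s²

Convert to SI: T = 169.4 days = 1.46362e+07 s.
Invert Kepler's third law: a = (GM · T² / (4π²))^(1/3).
Substituting T = 1.46362e+07 s and GM = 3.982e+19 m³/s²:
a = (3.982e+19 · (1.46362e+07)² / (4π²))^(1/3) m
a ≈ 6.001e+10 m = 60.01 Gm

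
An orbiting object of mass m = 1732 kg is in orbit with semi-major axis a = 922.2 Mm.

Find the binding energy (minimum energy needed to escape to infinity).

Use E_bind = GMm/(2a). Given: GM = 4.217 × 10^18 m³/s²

Convert to SI: a = 922.2 Mm = 9.222e+08 m.
Total orbital energy is E = −GMm/(2a); binding energy is E_bind = −E = GMm/(2a).
E_bind = 4.217e+18 · 1732 / (2 · 9.222e+08) J ≈ 3.96e+12 J = 3.96 TJ.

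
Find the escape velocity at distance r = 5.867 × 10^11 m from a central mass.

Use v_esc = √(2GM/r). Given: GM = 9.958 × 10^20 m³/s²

Escape velocity comes from setting total energy to zero: ½v² − GM/r = 0 ⇒ v_esc = √(2GM / r).
v_esc = √(2 · 9.958e+20 / 5.867e+11) m/s ≈ 5.826e+04 m/s = 58.26 km/s.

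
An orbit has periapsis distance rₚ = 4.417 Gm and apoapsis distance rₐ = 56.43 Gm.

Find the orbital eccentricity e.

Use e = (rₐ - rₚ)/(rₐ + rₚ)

Convert to SI: rₚ = 4.417 Gm = 4.417e+09 m; rₐ = 56.43 Gm = 5.643e+10 m.
e = (rₐ − rₚ) / (rₐ + rₚ).
e = (5.643e+10 − 4.417e+09) / (5.643e+10 + 4.417e+09) = 5.2013e+10 / 6.0847e+10 ≈ 0.8548.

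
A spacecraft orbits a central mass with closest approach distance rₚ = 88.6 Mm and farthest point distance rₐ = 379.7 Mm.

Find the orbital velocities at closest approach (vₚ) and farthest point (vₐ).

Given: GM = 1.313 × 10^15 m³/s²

Convert to SI: rₚ = 88.6 Mm = 8.86e+07 m; rₐ = 379.7 Mm = 3.797e+08 m.
Use the vis-viva equation v² = GM(2/r − 1/a) with a = (rₚ + rₐ)/2 = (8.86e+07 + 3.797e+08)/2 = 2.3415e+08 m.
vₚ = √(GM · (2/rₚ − 1/a)) = √(1.313e+15 · (2/8.86e+07 − 1/2.3415e+08)) m/s ≈ 4902 m/s = 4.902 km/s.
vₐ = √(GM · (2/rₐ − 1/a)) = √(1.313e+15 · (2/3.797e+08 − 1/2.3415e+08)) m/s ≈ 1144 m/s = 1.144 km/s.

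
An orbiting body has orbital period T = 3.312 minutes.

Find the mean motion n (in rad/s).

Convert to SI: T = 3.312 minutes = 198.72 s.
n = 2π / T.
n = 2π / 198.72 s ≈ 0.03162 rad/s.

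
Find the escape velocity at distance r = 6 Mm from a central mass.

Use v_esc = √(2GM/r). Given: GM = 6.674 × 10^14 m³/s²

Convert to SI: r = 6 Mm = 6e+06 m.
Escape velocity comes from setting total energy to zero: ½v² − GM/r = 0 ⇒ v_esc = √(2GM / r).
v_esc = √(2 · 6.674e+14 / 6e+06) m/s ≈ 1.492e+04 m/s = 14.92 km/s.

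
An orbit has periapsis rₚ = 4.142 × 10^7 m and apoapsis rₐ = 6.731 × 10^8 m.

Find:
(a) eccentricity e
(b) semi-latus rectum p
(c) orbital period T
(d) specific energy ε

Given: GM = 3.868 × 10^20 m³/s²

(a) e = (rₐ − rₚ)/(rₐ + rₚ) = (6.731e+08 − 4.142e+07)/(6.731e+08 + 4.142e+07) ≈ 0.8841
(b) From a = (rₚ + rₐ)/2 = 3.5726e+08 m and e = (rₐ − rₚ)/(rₐ + rₚ) = 0.884062, p = a(1 − e²) = 3.5726e+08 · (1 − (0.884062)²) ≈ 7.804e+07 m
(c) With a = (rₚ + rₐ)/2 = 3.5726e+08 m, T = 2π √(a³/GM) = 2π √((3.5726e+08)³/3.868e+20) s ≈ 2157 s
(d) With a = (rₚ + rₐ)/2 = 3.5726e+08 m, ε = −GM/(2a) = −3.868e+20/(2 · 3.5726e+08) J/kg ≈ -5.413e+11 J/kg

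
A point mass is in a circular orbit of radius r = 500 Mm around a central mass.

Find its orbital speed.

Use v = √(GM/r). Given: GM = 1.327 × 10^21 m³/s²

Convert to SI: r = 500 Mm = 5e+08 m.
For a circular orbit, gravity supplies the centripetal force, so v = √(GM / r).
v = √(1.327e+21 / 5e+08) m/s ≈ 1.629e+06 m/s = 1629 km/s.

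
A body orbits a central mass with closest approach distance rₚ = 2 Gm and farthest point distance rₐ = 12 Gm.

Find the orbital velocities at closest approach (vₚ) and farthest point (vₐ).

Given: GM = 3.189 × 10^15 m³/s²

Convert to SI: rₚ = 2 Gm = 2e+09 m; rₐ = 12 Gm = 1.2e+10 m.
Use the vis-viva equation v² = GM(2/r − 1/a) with a = (rₚ + rₐ)/2 = (2e+09 + 1.2e+10)/2 = 7e+09 m.
vₚ = √(GM · (2/rₚ − 1/a)) = √(3.189e+15 · (2/2e+09 − 1/7e+09)) m/s ≈ 1653 m/s = 1.653 km/s.
vₐ = √(GM · (2/rₐ − 1/a)) = √(3.189e+15 · (2/1.2e+10 − 1/7e+09)) m/s ≈ 275.6 m/s = 275.6 m/s.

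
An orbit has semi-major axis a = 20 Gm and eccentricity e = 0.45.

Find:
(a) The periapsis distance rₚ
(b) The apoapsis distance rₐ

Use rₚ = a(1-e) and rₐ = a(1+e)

Convert to SI: a = 20 Gm = 2e+10 m.
(a) rₚ = a(1 − e) = 2e+10 · (1 − 0.45) = 2e+10 · 0.55 ≈ 1.1e+10 m = 11 Gm.
(b) rₐ = a(1 + e) = 2e+10 · (1 + 0.45) = 2e+10 · 1.45 ≈ 2.9e+10 m = 29 Gm.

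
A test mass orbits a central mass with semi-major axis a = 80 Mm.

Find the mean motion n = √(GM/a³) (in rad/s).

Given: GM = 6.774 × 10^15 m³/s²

Convert to SI: a = 80 Mm = 8e+07 m.
n = √(GM / a³).
n = √(6.774e+15 / (8e+07)³) rad/s ≈ 0.000115 rad/s.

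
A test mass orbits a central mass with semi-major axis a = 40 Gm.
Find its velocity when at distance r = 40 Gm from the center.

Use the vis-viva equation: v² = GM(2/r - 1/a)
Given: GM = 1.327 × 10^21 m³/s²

Convert to SI: a = 40 Gm = 4e+10 m; r = 40 Gm = 4e+10 m.
Vis-viva: v = √(GM · (2/r − 1/a)).
2/r − 1/a = 2/4e+10 − 1/4e+10 = 2.5e-11 m⁻¹.
v = √(1.327e+21 · 2.5e-11) m/s ≈ 1.821e+05 m/s = 182.1 km/s.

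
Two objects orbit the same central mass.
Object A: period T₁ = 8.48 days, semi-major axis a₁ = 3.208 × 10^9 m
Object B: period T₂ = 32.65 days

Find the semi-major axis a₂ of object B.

Convert to SI: T₁ = 8.48 days = 732672 s; T₂ = 32.65 days = 2.82096e+06 s.
Kepler's third law: (T₁/T₂)² = (a₁/a₂)³ ⇒ a₂ = a₁ · (T₂/T₁)^(2/3).
T₂/T₁ = 2.82096e+06 / 732672 = 3.85024.
a₂ = 3.208e+09 · (3.85024)^(2/3) m ≈ 7.881e+09 m = 7.881 × 10^9 m.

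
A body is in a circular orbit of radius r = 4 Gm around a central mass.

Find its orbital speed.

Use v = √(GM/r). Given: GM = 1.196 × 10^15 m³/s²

Convert to SI: r = 4 Gm = 4e+09 m.
For a circular orbit, gravity supplies the centripetal force, so v = √(GM / r).
v = √(1.196e+15 / 4e+09) m/s ≈ 546.8 m/s = 546.8 m/s.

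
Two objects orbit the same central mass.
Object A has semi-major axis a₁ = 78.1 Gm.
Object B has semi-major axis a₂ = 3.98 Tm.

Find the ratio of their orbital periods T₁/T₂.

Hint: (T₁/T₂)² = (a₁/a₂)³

Convert to SI: a₁ = 78.1 Gm = 7.81e+10 m; a₂ = 3.98 Tm = 3.98e+12 m.
From Kepler's third law, (T₁/T₂)² = (a₁/a₂)³, so T₁/T₂ = (a₁/a₂)^(3/2).
a₁/a₂ = 7.81e+10 / 3.98e+12 = 0.0196231.
T₁/T₂ = (0.0196231)^(3/2) ≈ 0.002749.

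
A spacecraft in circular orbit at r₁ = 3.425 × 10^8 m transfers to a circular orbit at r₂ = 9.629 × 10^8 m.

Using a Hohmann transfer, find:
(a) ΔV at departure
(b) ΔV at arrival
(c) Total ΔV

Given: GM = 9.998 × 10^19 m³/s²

Transfer semi-major axis: a_t = (r₁ + r₂)/2 = (3.425e+08 + 9.629e+08)/2 = 6.527e+08 m.
Circular speeds: v₁ = √(GM/r₁) = 540289 m/s, v₂ = √(GM/r₂) = 322230 m/s.
Transfer speeds (vis-viva v² = GM(2/r − 1/a_t)): v₁ᵗ = 656236 m/s, v₂ᵗ = 233421 m/s.
(a) ΔV₁ = |v₁ᵗ − v₁| ≈ 1.159e+05 m/s = 115.9 km/s.
(b) ΔV₂ = |v₂ − v₂ᵗ| ≈ 8.881e+04 m/s = 88.81 km/s.
(c) ΔV_total = ΔV₁ + ΔV₂ ≈ 2.048e+05 m/s = 204.8 km/s.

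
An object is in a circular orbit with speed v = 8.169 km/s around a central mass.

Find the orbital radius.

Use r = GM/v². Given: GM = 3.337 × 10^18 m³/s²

Convert to SI: v = 8.169 km/s = 8169 m/s.
For a circular orbit, v² = GM / r, so r = GM / v².
r = 3.337e+18 / (8169)² m ≈ 5.001e+10 m = 50.01 Gm.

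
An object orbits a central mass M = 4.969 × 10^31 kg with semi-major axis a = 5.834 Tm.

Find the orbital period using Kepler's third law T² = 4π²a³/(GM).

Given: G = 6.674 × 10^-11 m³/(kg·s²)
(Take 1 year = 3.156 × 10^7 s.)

Convert to SI: a = 5.834 Tm = 5.834e+12 m.
GM = G · M = 6.674e-11 · 4.969e+31 = 3.31631e+21 m³/s².
Kepler's third law: T = 2π √(a³ / GM).
Substituting a = 5.834e+12 m and GM = 3.31631e+21 m³/s²:
T = 2π √((5.834e+12)³ / 3.31631e+21) s
T ≈ 1.537e+09 s = 48.72 years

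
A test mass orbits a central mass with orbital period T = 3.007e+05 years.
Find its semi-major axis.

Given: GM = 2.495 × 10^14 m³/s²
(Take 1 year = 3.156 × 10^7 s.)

Convert to SI: T = 3.007e+05 years = 9.49009e+12 s.
Invert Kepler's third law: a = (GM · T² / (4π²))^(1/3).
Substituting T = 9.49009e+12 s and GM = 2.495e+14 m³/s²:
a = (2.495e+14 · (9.49009e+12)² / (4π²))^(1/3) m
a ≈ 8.287e+12 m = 8.287 Tm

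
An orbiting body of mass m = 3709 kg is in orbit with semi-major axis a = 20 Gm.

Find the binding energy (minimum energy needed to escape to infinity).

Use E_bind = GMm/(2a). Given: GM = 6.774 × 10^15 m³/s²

Convert to SI: a = 20 Gm = 2e+10 m.
Total orbital energy is E = −GMm/(2a); binding energy is E_bind = −E = GMm/(2a).
E_bind = 6.774e+15 · 3709 / (2 · 2e+10) J ≈ 6.281e+08 J = 628.1 MJ.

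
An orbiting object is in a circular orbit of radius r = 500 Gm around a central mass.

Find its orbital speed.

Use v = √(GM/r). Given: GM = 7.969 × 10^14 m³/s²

Convert to SI: r = 500 Gm = 5e+11 m.
For a circular orbit, gravity supplies the centripetal force, so v = √(GM / r).
v = √(7.969e+14 / 5e+11) m/s ≈ 39.92 m/s = 39.92 m/s.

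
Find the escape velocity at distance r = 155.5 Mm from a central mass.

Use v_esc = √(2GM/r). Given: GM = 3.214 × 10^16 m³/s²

Convert to SI: r = 155.5 Mm = 1.555e+08 m.
Escape velocity comes from setting total energy to zero: ½v² − GM/r = 0 ⇒ v_esc = √(2GM / r).
v_esc = √(2 · 3.214e+16 / 1.555e+08) m/s ≈ 2.033e+04 m/s = 20.33 km/s.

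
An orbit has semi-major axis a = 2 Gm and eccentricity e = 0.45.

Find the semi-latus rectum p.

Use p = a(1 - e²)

Convert to SI: a = 2 Gm = 2e+09 m.
p = a (1 − e²).
p = 2e+09 · (1 − (0.45)²) = 2e+09 · 0.7975 ≈ 1.595e+09 m = 1.595 Gm.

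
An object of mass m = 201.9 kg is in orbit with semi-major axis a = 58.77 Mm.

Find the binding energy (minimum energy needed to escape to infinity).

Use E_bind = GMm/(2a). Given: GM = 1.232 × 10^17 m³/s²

Convert to SI: a = 58.77 Mm = 5.877e+07 m.
Total orbital energy is E = −GMm/(2a); binding energy is E_bind = −E = GMm/(2a).
E_bind = 1.232e+17 · 201.9 / (2 · 5.877e+07) J ≈ 2.116e+11 J = 211.6 GJ.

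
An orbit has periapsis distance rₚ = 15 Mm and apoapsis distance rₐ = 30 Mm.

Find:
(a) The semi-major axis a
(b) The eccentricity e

Convert to SI: rₚ = 15 Mm = 1.5e+07 m; rₐ = 30 Mm = 3e+07 m.
(a) a = (rₚ + rₐ) / 2 = (1.5e+07 + 3e+07) / 2 ≈ 2.25e+07 m = 22.5 Mm.
(b) e = (rₐ − rₚ) / (rₐ + rₚ) = (3e+07 − 1.5e+07) / (3e+07 + 1.5e+07) ≈ 0.3333.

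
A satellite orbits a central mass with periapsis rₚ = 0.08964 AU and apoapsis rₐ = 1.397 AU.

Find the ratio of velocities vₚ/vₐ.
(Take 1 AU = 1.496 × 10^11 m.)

Convert to SI: rₚ = 0.08964 AU = 1.34101e+10 m; rₐ = 1.397 AU = 2.08991e+11 m.
Conservation of angular momentum gives rₚvₚ = rₐvₐ, so vₚ/vₐ = rₐ/rₚ.
vₚ/vₐ = 2.08991e+11 / 1.34101e+10 ≈ 15.58.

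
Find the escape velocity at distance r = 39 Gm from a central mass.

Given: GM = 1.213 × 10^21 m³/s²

Convert to SI: r = 39 Gm = 3.9e+10 m.
Escape velocity comes from setting total energy to zero: ½v² − GM/r = 0 ⇒ v_esc = √(2GM / r).
v_esc = √(2 · 1.213e+21 / 3.9e+10) m/s ≈ 2.494e+05 m/s = 249.4 km/s.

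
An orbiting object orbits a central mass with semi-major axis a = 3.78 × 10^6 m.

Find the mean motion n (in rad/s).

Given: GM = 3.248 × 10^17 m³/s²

n = √(GM / a³).
n = √(3.248e+17 / (3.78e+06)³) rad/s ≈ 0.07755 rad/s.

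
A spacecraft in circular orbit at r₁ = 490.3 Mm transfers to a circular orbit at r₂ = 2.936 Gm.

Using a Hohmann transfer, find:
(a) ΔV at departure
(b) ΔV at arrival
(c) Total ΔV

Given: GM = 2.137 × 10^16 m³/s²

Convert to SI: r₁ = 490.3 Mm = 4.903e+08 m; r₂ = 2.936 Gm = 2.936e+09 m.
Transfer semi-major axis: a_t = (r₁ + r₂)/2 = (4.903e+08 + 2.936e+09)/2 = 1.71315e+09 m.
Circular speeds: v₁ = √(GM/r₁) = 6601.94 m/s, v₂ = √(GM/r₂) = 2697.89 m/s.
Transfer speeds (vis-viva v² = GM(2/r − 1/a_t)): v₁ᵗ = 8642.74 m/s, v₂ᵗ = 1443.3 m/s.
(a) ΔV₁ = |v₁ᵗ − v₁| ≈ 2041 m/s = 2.041 km/s.
(b) ΔV₂ = |v₂ − v₂ᵗ| ≈ 1255 m/s = 1.255 km/s.
(c) ΔV_total = ΔV₁ + ΔV₂ ≈ 3295 m/s = 3.295 km/s.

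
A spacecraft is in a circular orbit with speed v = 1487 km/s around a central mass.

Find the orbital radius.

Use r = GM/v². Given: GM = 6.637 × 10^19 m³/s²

Convert to SI: v = 1487 km/s = 1.487e+06 m/s.
For a circular orbit, v² = GM / r, so r = GM / v².
r = 6.637e+19 / (1.487e+06)² m ≈ 3.002e+07 m = 30.02 Mm.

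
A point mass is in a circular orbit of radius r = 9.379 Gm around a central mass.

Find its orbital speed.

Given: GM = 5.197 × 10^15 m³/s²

Convert to SI: r = 9.379 Gm = 9.379e+09 m.
For a circular orbit, gravity supplies the centripetal force, so v = √(GM / r).
v = √(5.197e+15 / 9.379e+09) m/s ≈ 744.4 m/s = 744.4 m/s.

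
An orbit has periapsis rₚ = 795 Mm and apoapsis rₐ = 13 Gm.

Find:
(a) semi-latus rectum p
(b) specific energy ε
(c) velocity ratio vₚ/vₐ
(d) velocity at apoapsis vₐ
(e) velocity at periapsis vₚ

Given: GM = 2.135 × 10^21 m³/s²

Convert to SI: rₚ = 795 Mm = 7.95e+08 m; rₐ = 13 Gm = 1.3e+10 m.
(a) From a = (rₚ + rₐ)/2 = 6.8975e+09 m and e = (rₐ − rₚ)/(rₐ + rₚ) = 0.884741, p = a(1 − e²) = 6.8975e+09 · (1 − (0.884741)²) ≈ 1.498e+09 m
(b) With a = (rₚ + rₐ)/2 = 6.8975e+09 m, ε = −GM/(2a) = −2.135e+21/(2 · 6.8975e+09) J/kg ≈ -1.548e+11 J/kg
(c) Conservation of angular momentum (rₚvₚ = rₐvₐ) gives vₚ/vₐ = rₐ/rₚ = 1.3e+10/7.95e+08 ≈ 16.35
(d) With a = (rₚ + rₐ)/2 = 6.8975e+09 m, vₐ = √(GM (2/rₐ − 1/a)) = √(2.135e+21 · (2/1.3e+10 − 1/6.8975e+09)) m/s ≈ 1.376e+05 m/s
(e) With a = (rₚ + rₐ)/2 = 6.8975e+09 m, vₚ = √(GM (2/rₚ − 1/a)) = √(2.135e+21 · (2/7.95e+08 − 1/6.8975e+09)) m/s ≈ 2.25e+06 m/s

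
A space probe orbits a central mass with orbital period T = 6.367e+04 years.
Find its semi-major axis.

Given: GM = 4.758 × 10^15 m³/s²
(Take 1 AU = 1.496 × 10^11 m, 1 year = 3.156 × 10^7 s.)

Convert to SI: T = 6.367e+04 years = 2.00943e+12 s.
Invert Kepler's third law: a = (GM · T² / (4π²))^(1/3).
Substituting T = 2.00943e+12 s and GM = 4.758e+15 m³/s²:
a = (4.758e+15 · (2.00943e+12)² / (4π²))^(1/3) m
a ≈ 7.866e+12 m = 52.58 AU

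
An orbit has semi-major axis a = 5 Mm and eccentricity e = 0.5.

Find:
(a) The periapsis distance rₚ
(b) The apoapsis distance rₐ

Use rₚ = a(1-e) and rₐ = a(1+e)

Convert to SI: a = 5 Mm = 5e+06 m.
(a) rₚ = a(1 − e) = 5e+06 · (1 − 0.5) = 5e+06 · 0.5 ≈ 2.5e+06 m = 2.5 Mm.
(b) rₐ = a(1 + e) = 5e+06 · (1 + 0.5) = 5e+06 · 1.5 ≈ 7.5e+06 m = 7.5 Mm.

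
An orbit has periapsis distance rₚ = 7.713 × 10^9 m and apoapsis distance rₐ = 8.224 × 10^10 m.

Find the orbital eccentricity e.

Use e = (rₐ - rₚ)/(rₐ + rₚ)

e = (rₐ − rₚ) / (rₐ + rₚ).
e = (8.224e+10 − 7.713e+09) / (8.224e+10 + 7.713e+09) = 7.4527e+10 / 8.9953e+10 ≈ 0.8285.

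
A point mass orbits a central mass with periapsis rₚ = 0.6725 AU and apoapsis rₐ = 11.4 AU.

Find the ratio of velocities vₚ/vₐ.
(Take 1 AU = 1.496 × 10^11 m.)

Convert to SI: rₚ = 0.6725 AU = 1.00606e+11 m; rₐ = 11.4 AU = 1.70544e+12 m.
Conservation of angular momentum gives rₚvₚ = rₐvₐ, so vₚ/vₐ = rₐ/rₚ.
vₚ/vₐ = 1.70544e+12 / 1.00606e+11 ≈ 16.95.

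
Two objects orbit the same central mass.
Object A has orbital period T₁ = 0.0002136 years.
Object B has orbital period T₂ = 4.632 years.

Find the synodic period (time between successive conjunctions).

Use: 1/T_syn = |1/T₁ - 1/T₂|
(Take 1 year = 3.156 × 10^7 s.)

Convert to SI: T₁ = 0.0002136 years = 6741.22 s; T₂ = 4.632 years = 1.46186e+08 s.
T_syn = |T₁ · T₂ / (T₁ − T₂)|.
T_syn = |6741.22 · 1.46186e+08 / (6741.22 − 1.46186e+08)| s ≈ 6742 s = 0.0002136 years.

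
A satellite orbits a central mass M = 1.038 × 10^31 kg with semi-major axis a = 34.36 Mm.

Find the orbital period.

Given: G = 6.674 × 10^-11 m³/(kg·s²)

Convert to SI: a = 34.36 Mm = 3.436e+07 m.
GM = G · M = 6.674e-11 · 1.038e+31 = 6.92761e+20 m³/s².
Kepler's third law: T = 2π √(a³ / GM).
Substituting a = 3.436e+07 m and GM = 6.92761e+20 m³/s²:
T = 2π √((3.436e+07)³ / 6.92761e+20) s
T ≈ 48.08 s = 48.08 seconds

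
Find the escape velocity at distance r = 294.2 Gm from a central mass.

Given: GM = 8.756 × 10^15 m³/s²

Convert to SI: r = 294.2 Gm = 2.942e+11 m.
Escape velocity comes from setting total energy to zero: ½v² − GM/r = 0 ⇒ v_esc = √(2GM / r).
v_esc = √(2 · 8.756e+15 / 2.942e+11) m/s ≈ 244 m/s = 244 m/s.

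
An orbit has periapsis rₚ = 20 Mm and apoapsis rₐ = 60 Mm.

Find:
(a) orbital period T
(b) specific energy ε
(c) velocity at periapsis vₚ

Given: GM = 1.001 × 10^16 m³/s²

Convert to SI: rₚ = 20 Mm = 2e+07 m; rₐ = 60 Mm = 6e+07 m.
(a) With a = (rₚ + rₐ)/2 = 4e+07 m, T = 2π √(a³/GM) = 2π √((4e+07)³/1.001e+16) s ≈ 1.589e+04 s
(b) With a = (rₚ + rₐ)/2 = 4e+07 m, ε = −GM/(2a) = −1.001e+16/(2 · 4e+07) J/kg ≈ -1.251e+08 J/kg
(c) With a = (rₚ + rₐ)/2 = 4e+07 m, vₚ = √(GM (2/rₚ − 1/a)) = √(1.001e+16 · (2/2e+07 − 1/4e+07)) m/s ≈ 2.74e+04 m/s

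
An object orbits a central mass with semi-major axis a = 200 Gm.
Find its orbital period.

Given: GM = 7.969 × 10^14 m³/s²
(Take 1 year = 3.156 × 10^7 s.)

Convert to SI: a = 200 Gm = 2e+11 m.
Kepler's third law: T = 2π √(a³ / GM).
Substituting a = 2e+11 m and GM = 7.969e+14 m³/s²:
T = 2π √((2e+11)³ / 7.969e+14) s
T ≈ 1.991e+10 s = 630.8 years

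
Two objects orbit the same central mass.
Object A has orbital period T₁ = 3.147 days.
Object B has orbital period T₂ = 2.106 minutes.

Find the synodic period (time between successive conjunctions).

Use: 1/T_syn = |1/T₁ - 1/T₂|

Convert to SI: T₁ = 3.147 days = 271901 s; T₂ = 2.106 minutes = 126.36 s.
T_syn = |T₁ · T₂ / (T₁ − T₂)|.
T_syn = |271901 · 126.36 / (271901 − 126.36)| s ≈ 126.4 s = 2.107 minutes.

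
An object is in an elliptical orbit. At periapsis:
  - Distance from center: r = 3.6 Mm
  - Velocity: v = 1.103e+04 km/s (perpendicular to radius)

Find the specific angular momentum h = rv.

Convert to SI: r = 3.6 Mm = 3.6e+06 m; v = 1.103e+04 km/s = 1.103e+07 m/s.
With v perpendicular to r, h = r · v.
h = 3.6e+06 · 1.103e+07 m²/s ≈ 3.971e+13 m²/s.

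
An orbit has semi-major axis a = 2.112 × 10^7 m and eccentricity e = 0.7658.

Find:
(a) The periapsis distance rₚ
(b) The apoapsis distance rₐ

(a) rₚ = a(1 − e) = 2.112e+07 · (1 − 0.7658) = 2.112e+07 · 0.2342 ≈ 4.946e+06 m = 4.946 × 10^6 m.
(b) rₐ = a(1 + e) = 2.112e+07 · (1 + 0.7658) = 2.112e+07 · 1.7658 ≈ 3.729e+07 m = 3.729 × 10^7 m.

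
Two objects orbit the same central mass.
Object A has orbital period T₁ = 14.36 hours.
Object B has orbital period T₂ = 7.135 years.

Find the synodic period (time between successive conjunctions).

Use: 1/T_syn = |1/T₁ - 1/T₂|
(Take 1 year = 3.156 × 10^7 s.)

Convert to SI: T₁ = 14.36 hours = 51696 s; T₂ = 7.135 years = 2.25181e+08 s.
T_syn = |T₁ · T₂ / (T₁ − T₂)|.
T_syn = |51696 · 2.25181e+08 / (51696 − 2.25181e+08)| s ≈ 5.171e+04 s = 14.36 hours.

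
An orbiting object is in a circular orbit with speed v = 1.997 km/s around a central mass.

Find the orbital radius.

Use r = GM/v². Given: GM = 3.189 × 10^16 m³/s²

Convert to SI: v = 1.997 km/s = 1997 m/s.
For a circular orbit, v² = GM / r, so r = GM / v².
r = 3.189e+16 / (1997)² m ≈ 7.996e+09 m = 7.996 Gm.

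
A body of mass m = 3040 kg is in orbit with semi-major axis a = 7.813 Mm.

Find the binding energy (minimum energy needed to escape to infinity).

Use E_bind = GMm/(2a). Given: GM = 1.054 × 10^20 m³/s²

Convert to SI: a = 7.813 Mm = 7.813e+06 m.
Total orbital energy is E = −GMm/(2a); binding energy is E_bind = −E = GMm/(2a).
E_bind = 1.054e+20 · 3040 / (2 · 7.813e+06) J ≈ 2.051e+16 J = 20.51 PJ.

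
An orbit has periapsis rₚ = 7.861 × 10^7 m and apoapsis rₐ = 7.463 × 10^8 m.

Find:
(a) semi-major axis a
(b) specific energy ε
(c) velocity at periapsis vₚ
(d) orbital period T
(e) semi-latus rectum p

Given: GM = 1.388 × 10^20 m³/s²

(a) a = (rₚ + rₐ)/2 = (7.861e+07 + 7.463e+08)/2 ≈ 4.125e+08 m
(b) With a = (rₚ + rₐ)/2 = 4.12455e+08 m, ε = −GM/(2a) = −1.388e+20/(2 · 4.12455e+08) J/kg ≈ -1.683e+11 J/kg
(c) With a = (rₚ + rₐ)/2 = 4.12455e+08 m, vₚ = √(GM (2/rₚ − 1/a)) = √(1.388e+20 · (2/7.861e+07 − 1/4.12455e+08)) m/s ≈ 1.787e+06 m/s
(d) With a = (rₚ + rₐ)/2 = 4.12455e+08 m, T = 2π √(a³/GM) = 2π √((4.12455e+08)³/1.388e+20) s ≈ 4467 s
(e) From a = (rₚ + rₐ)/2 = 4.12455e+08 m and e = (rₐ − rₚ)/(rₐ + rₚ) = 0.80941, p = a(1 − e²) = 4.12455e+08 · (1 − (0.80941)²) ≈ 1.422e+08 m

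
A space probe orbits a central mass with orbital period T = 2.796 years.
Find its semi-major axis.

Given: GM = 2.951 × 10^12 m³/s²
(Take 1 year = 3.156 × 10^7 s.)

Convert to SI: T = 2.796 years = 8.82418e+07 s.
Invert Kepler's third law: a = (GM · T² / (4π²))^(1/3).
Substituting T = 8.82418e+07 s and GM = 2.951e+12 m³/s²:
a = (2.951e+12 · (8.82418e+07)² / (4π²))^(1/3) m
a ≈ 8.349e+08 m = 8.349 × 10^8 m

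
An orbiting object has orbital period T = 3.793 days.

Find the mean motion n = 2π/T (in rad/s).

Convert to SI: T = 3.793 days = 327715 s.
n = 2π / T.
n = 2π / 327715 s ≈ 1.917e-05 rad/s.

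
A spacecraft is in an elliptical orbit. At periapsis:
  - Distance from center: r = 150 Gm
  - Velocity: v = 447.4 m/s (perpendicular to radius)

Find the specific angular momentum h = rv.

Convert to SI: r = 150 Gm = 1.5e+11 m.
With v perpendicular to r, h = r · v.
h = 1.5e+11 · 447.4 m²/s ≈ 6.711e+13 m²/s.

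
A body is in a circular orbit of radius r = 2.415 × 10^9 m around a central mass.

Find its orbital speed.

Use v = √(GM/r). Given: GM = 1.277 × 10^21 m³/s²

For a circular orbit, gravity supplies the centripetal force, so v = √(GM / r).
v = √(1.277e+21 / 2.415e+09) m/s ≈ 7.272e+05 m/s = 727.2 km/s.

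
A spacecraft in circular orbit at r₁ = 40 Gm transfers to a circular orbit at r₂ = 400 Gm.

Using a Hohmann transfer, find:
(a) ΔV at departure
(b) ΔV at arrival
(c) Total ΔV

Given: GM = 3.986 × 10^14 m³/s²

Convert to SI: r₁ = 40 Gm = 4e+10 m; r₂ = 400 Gm = 4e+11 m.
Transfer semi-major axis: a_t = (r₁ + r₂)/2 = (4e+10 + 4e+11)/2 = 2.2e+11 m.
Circular speeds: v₁ = √(GM/r₁) = 99.8248 m/s, v₂ = √(GM/r₂) = 31.5674 m/s.
Transfer speeds (vis-viva v² = GM(2/r − 1/a_t)): v₁ᵗ = 134.604 m/s, v₂ᵗ = 13.4604 m/s.
(a) ΔV₁ = |v₁ᵗ − v₁| ≈ 34.78 m/s = 34.78 m/s.
(b) ΔV₂ = |v₂ − v₂ᵗ| ≈ 18.11 m/s = 18.11 m/s.
(c) ΔV_total = ΔV₁ + ΔV₂ ≈ 52.89 m/s = 52.89 m/s.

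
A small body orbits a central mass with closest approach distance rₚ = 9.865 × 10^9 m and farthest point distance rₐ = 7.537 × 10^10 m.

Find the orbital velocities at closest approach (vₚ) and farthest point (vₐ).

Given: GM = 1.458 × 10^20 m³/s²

Use the vis-viva equation v² = GM(2/r − 1/a) with a = (rₚ + rₐ)/2 = (9.865e+09 + 7.537e+10)/2 = 4.26175e+10 m.
vₚ = √(GM · (2/rₚ − 1/a)) = √(1.458e+20 · (2/9.865e+09 − 1/4.26175e+10)) m/s ≈ 1.617e+05 m/s = 161.7 km/s.
vₐ = √(GM · (2/rₐ − 1/a)) = √(1.458e+20 · (2/7.537e+10 − 1/4.26175e+10)) m/s ≈ 2.116e+04 m/s = 21.16 km/s.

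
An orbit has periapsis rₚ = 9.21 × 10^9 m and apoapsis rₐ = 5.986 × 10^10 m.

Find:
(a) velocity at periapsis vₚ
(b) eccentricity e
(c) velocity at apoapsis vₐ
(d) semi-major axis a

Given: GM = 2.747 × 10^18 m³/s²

(a) With a = (rₚ + rₐ)/2 = 3.4535e+10 m, vₚ = √(GM (2/rₚ − 1/a)) = √(2.747e+18 · (2/9.21e+09 − 1/3.4535e+10)) m/s ≈ 2.274e+04 m/s
(b) e = (rₐ − rₚ)/(rₐ + rₚ) = (5.986e+10 − 9.21e+09)/(5.986e+10 + 9.21e+09) ≈ 0.7333
(c) With a = (rₚ + rₐ)/2 = 3.4535e+10 m, vₐ = √(GM (2/rₐ − 1/a)) = √(2.747e+18 · (2/5.986e+10 − 1/3.4535e+10)) m/s ≈ 3498 m/s
(d) a = (rₚ + rₐ)/2 = (9.21e+09 + 5.986e+10)/2 ≈ 3.454e+10 m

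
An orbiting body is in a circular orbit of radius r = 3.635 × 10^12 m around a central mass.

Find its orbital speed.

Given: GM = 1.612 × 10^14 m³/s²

For a circular orbit, gravity supplies the centripetal force, so v = √(GM / r).
v = √(1.612e+14 / 3.635e+12) m/s ≈ 6.659 m/s = 6.659 m/s.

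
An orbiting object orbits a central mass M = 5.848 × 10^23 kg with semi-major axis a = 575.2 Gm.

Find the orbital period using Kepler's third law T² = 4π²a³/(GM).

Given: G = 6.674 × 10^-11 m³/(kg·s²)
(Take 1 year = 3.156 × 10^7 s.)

Convert to SI: a = 575.2 Gm = 5.752e+11 m.
GM = G · M = 6.674e-11 · 5.848e+23 = 3.90296e+13 m³/s².
Kepler's third law: T = 2π √(a³ / GM).
Substituting a = 5.752e+11 m and GM = 3.90296e+13 m³/s²:
T = 2π √((5.752e+11)³ / 3.90296e+13) s
T ≈ 4.387e+11 s = 1.39e+04 years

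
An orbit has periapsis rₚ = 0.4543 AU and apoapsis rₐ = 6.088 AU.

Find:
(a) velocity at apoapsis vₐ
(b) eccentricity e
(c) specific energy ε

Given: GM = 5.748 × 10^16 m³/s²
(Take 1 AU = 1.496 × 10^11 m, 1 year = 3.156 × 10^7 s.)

Convert to SI: rₚ = 0.4543 AU = 6.79633e+10 m; rₐ = 6.088 AU = 9.10765e+11 m.
(a) With a = (rₚ + rₐ)/2 = 4.89364e+11 m, vₐ = √(GM (2/rₐ − 1/a)) = √(5.748e+16 · (2/9.10765e+11 − 1/4.89364e+11)) m/s ≈ 93.62 m/s
(b) e = (rₐ − rₚ)/(rₐ + rₚ) = (9.10765e+11 − 6.79633e+10)/(9.10765e+11 + 6.79633e+10) ≈ 0.8611
(c) With a = (rₚ + rₐ)/2 = 4.89364e+11 m, ε = −GM/(2a) = −5.748e+16/(2 · 4.89364e+11) J/kg ≈ -5.873e+04 J/kg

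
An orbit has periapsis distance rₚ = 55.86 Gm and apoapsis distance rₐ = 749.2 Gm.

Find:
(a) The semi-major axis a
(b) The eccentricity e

Convert to SI: rₚ = 55.86 Gm = 5.586e+10 m; rₐ = 749.2 Gm = 7.492e+11 m.
(a) a = (rₚ + rₐ) / 2 = (5.586e+10 + 7.492e+11) / 2 ≈ 4.025e+11 m = 402.5 Gm.
(b) e = (rₐ − rₚ) / (rₐ + rₚ) = (7.492e+11 − 5.586e+10) / (7.492e+11 + 5.586e+10) ≈ 0.8612.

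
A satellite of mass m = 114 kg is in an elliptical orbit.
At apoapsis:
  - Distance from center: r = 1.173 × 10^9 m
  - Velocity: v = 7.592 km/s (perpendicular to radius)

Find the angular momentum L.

Convert to SI: v = 7.592 km/s = 7592 m/s.
Since v is perpendicular to r, L = m · v · r.
L = 114 · 7592 · 1.173e+09 kg·m²/s ≈ 1.015e+15 kg·m²/s.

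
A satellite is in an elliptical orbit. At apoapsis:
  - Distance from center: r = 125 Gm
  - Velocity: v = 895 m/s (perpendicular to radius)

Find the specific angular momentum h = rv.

Convert to SI: r = 125 Gm = 1.25e+11 m.
With v perpendicular to r, h = r · v.
h = 1.25e+11 · 895 m²/s ≈ 1.119e+14 m²/s.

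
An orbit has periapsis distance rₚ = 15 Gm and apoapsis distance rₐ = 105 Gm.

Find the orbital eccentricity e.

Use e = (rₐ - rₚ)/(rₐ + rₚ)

Convert to SI: rₚ = 15 Gm = 1.5e+10 m; rₐ = 105 Gm = 1.05e+11 m.
e = (rₐ − rₚ) / (rₐ + rₚ).
e = (1.05e+11 − 1.5e+10) / (1.05e+11 + 1.5e+10) = 9e+10 / 1.2e+11 ≈ 0.75.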